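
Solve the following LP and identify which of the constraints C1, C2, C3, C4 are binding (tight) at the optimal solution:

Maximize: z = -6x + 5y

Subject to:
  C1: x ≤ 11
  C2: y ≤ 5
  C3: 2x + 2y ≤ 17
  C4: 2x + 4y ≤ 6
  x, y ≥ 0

At x = 0, y = 1.5, compute slack b - a·x for each constraint:
  C1: 11 − 0 = 11  (slack)
  C2: 5 − 1.5 = 3.5  (slack)
  C3: 17 − 3 = 14  (slack)
  C4: 6 − 6 = 0  (binding)

Optimal: x = 0, y = 1.5
Binding: C4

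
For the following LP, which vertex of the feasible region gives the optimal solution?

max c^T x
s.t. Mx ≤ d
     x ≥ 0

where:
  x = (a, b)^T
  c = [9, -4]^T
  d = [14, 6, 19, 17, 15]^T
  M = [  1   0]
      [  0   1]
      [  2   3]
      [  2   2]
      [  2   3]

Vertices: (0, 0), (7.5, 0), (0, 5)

Evaluate the objective at each vertex of the feasible region:
  z(0, 0) = 0
  z(7.5, 0) = 67.5  ←
  z(0, 5) = -20
The maximum is at a = 7.5, b = 0.

(7.5, 0)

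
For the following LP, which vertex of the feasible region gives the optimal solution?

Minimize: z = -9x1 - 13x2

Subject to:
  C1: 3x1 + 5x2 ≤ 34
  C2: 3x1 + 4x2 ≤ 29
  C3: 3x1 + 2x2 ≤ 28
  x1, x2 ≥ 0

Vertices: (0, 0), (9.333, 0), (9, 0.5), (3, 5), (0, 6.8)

Evaluate the objective at each vertex of the feasible region:
  z(0, 0) = 0
  z(9.333, 0) = -84
  z(9, 0.5) = -87.5
  z(3, 5) = -92  ←
  z(0, 6.8) = -88.4
The minimum is at x1 = 3, x2 = 5.

(3, 5)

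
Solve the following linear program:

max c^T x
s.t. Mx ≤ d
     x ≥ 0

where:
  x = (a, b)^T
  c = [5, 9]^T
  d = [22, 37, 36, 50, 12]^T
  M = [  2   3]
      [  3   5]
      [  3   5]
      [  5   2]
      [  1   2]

Evaluate the objective at each vertex of the feasible region:
  z(0, 0) = 0
  z(10, 0) = 50
  z(9.636, 0.9091) = 56.36
  z(8, 2) = 58  ←
  z(0, 6) = 54
The maximum is at a = 8, b = 2.

a = 8, b = 2, z = 58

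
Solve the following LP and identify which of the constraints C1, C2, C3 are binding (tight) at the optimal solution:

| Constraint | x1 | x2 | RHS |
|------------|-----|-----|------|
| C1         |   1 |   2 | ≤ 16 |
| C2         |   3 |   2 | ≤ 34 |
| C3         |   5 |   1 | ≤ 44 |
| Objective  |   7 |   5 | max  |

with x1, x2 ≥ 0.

At x1 = 8, x2 = 4, compute slack b - a·x for each constraint:
  C1: 16 − 16 = 0  (binding)
  C2: 34 − 32 = 2  (slack)
  C3: 44 − 44 = 0  (binding)

Optimal: x1 = 8, x2 = 4
Binding: C1, C3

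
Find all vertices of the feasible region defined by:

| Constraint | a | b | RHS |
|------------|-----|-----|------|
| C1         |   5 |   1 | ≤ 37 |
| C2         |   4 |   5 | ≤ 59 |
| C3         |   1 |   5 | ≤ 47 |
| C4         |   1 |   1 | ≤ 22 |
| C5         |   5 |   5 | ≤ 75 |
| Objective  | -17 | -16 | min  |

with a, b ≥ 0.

(0, 0), (7.4, 0), (6, 7), (4, 8.6), (0, 9.4)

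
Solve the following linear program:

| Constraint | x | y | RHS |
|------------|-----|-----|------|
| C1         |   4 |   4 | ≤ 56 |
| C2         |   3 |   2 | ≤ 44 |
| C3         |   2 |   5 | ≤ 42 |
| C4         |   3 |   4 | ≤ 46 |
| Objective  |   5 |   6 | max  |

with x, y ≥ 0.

Evaluate the objective at each vertex of the feasible region:
  z(0, 0) = 0
  z(14, 0) = 70
  z(10, 4) = 74  ←
  z(8.857, 4.857) = 73.43
  z(0, 8.4) = 50.4
The maximum is at x = 10, y = 4.

x = 10, y = 4, z = 74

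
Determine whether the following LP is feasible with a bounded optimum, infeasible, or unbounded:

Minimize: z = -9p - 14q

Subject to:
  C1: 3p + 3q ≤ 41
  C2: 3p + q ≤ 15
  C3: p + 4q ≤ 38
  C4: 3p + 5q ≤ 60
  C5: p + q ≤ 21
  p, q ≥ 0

Feasible with a bounded optimal solution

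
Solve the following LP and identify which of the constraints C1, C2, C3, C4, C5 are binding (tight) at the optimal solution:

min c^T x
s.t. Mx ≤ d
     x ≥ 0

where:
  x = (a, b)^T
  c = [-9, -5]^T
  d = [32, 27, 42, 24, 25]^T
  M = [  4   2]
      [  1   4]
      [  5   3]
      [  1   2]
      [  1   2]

At a = 6, b = 4, compute slack b - a·x for each constraint:
  C1: 32 − 32 = 0  (binding)
  C2: 27 − 22 = 5  (slack)
  C3: 42 − 42 = 0  (binding)
  C4: 24 − 14 = 10  (slack)
  C5: 25 − 14 = 11  (slack)

Optimal: a = 6, b = 4
Binding: C1, C3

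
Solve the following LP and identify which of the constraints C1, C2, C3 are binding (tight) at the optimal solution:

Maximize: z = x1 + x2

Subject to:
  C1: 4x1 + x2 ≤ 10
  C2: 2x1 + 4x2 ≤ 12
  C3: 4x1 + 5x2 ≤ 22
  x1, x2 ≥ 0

At x1 = 2, x2 = 2, compute slack b - a·x for each constraint:
  C1: 10 − 10 = 0  (binding)
  C2: 12 − 12 = 0  (binding)
  C3: 22 − 18 = 4  (slack)

Optimal: x1 = 2, x2 = 2
Binding: C1, C2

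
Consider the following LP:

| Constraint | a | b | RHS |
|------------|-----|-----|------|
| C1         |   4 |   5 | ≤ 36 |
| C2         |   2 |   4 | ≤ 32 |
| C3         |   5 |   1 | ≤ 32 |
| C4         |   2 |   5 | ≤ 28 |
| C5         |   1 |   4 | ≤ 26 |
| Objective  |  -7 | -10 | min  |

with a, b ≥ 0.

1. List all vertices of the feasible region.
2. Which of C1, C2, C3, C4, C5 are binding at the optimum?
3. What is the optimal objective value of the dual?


1. (0, 0), (6.4, 0), (5.905, 2.476), (4, 4), (0, 5.6)
2. C1, C4
3. -68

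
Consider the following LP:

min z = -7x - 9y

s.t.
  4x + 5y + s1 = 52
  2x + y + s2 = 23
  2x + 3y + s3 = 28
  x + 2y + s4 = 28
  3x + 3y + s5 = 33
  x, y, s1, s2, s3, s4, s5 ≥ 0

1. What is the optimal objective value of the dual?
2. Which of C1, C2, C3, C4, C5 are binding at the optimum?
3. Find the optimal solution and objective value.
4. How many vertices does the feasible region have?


1. -89
2. C3, C5
3. x = 5, y = 6, z = -89
4. 4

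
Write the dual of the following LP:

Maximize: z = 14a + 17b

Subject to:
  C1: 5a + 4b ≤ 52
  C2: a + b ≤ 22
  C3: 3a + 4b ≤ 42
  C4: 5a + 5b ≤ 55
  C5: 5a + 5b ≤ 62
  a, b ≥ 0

Primal max cᵀx s.t. Ax ≤ b, x ≥ 0  →  Dual min bᵀy s.t. Aᵀy ≥ c, y ≥ 0.

Minimize: z = 52y1 + 22y2 + 42y3 + 55y4 + 62y5

Subject to:
  5y1 + y2 + 3y3 + 5y4 + 5y5 ≥ 14
  4y1 + y2 + 4y3 + 5y4 + 5y5 ≥ 17
  y1, y2, y3, y4, y5 ≥ 0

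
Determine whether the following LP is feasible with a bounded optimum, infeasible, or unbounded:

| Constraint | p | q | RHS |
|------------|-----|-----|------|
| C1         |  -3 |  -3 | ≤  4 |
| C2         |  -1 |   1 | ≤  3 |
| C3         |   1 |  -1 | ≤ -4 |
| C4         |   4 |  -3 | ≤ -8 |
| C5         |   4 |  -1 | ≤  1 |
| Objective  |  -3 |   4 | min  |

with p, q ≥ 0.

Infeasible (no feasible solution exists)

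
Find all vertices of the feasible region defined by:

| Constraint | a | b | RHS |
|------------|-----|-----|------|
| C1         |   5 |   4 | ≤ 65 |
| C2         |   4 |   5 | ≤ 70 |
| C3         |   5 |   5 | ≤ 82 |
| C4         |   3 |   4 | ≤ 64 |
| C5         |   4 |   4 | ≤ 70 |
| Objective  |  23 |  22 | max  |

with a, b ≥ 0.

(0, 0), (13, 0), (5, 10), (0, 14)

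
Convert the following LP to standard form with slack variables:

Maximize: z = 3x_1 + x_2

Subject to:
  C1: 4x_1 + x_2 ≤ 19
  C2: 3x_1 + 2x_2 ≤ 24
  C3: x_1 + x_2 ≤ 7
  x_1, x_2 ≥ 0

max z = 3x_1 + x_2

s.t.
  4x_1 + x_2 + s1 = 19
  3x_1 + 2x_2 + s2 = 24
  x_1 + x_2 + s3 = 7
  x_1, x_2, s1, s2, s3 ≥ 0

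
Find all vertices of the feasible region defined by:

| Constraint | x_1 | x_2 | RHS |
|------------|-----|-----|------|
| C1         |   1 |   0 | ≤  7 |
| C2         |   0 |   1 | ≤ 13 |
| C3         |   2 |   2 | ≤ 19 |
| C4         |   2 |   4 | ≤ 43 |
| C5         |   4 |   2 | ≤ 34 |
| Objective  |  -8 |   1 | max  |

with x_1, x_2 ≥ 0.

(0, 0), (7, 0), (7, 2.5), (0, 9.5)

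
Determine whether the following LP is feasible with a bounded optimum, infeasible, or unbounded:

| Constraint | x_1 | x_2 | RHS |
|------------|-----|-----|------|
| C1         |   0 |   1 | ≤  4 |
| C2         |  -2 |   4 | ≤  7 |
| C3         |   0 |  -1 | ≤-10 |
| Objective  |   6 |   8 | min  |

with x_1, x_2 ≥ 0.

Infeasible (no feasible solution exists)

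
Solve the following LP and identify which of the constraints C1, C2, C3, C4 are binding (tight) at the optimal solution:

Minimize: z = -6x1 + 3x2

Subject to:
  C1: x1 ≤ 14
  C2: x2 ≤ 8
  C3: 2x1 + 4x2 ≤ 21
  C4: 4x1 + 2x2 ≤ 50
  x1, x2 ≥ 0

At x1 = 10.5, x2 = 0, compute slack b - a·x for each constraint:
  C1: 14 − 10.5 = 3.5  (slack)
  C2: 8 − 0 = 8  (slack)
  C3: 21 − 21 = 0  (binding)
  C4: 50 − 42 = 8  (slack)

Optimal: x1 = 10.5, x2 = 0
Binding: C3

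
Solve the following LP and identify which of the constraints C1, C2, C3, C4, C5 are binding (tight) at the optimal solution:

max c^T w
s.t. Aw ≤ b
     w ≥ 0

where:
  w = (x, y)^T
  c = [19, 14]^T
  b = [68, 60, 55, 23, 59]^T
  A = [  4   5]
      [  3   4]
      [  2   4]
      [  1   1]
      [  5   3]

At x = 7, y = 8, compute slack b - a·x for each constraint:
  C1: 68 − 68 = 0  (binding)
  C2: 60 − 53 = 7  (slack)
  C3: 55 − 46 = 9  (slack)
  C4: 23 − 15 = 8  (slack)
  C5: 59 − 59 = 0  (binding)

Optimal: x = 7, y = 8
Binding: C1, C5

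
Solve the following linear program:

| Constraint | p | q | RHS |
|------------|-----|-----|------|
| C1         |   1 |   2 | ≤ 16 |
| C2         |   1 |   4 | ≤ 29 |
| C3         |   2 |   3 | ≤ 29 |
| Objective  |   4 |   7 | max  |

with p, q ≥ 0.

Evaluate the objective at each vertex of the feasible region:
  z(0, 0) = 0
  z(14.5, 0) = 58
  z(10, 3) = 61  ←
  z(3, 6.5) = 57.5
  z(0, 7.25) = 50.75
The maximum is at p = 10, q = 3.

p = 10, q = 3, z = 61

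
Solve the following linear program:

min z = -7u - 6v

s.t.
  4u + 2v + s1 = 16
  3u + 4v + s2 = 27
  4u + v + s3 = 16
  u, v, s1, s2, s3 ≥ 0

Evaluate the objective at each vertex of the feasible region:
  z(0, 0) = 0
  z(4, 0) = -28
  z(1, 6) = -43  ←
  z(0, 6.75) = -40.5
The minimum is at u = 1, v = 6.

u = 1, v = 6, z = -43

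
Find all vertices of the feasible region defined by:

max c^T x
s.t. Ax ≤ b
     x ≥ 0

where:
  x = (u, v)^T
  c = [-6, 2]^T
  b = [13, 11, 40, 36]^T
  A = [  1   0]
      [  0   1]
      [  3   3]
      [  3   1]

(0, 0), (12, 0), (11.33, 2), (2.333, 11), (0, 11)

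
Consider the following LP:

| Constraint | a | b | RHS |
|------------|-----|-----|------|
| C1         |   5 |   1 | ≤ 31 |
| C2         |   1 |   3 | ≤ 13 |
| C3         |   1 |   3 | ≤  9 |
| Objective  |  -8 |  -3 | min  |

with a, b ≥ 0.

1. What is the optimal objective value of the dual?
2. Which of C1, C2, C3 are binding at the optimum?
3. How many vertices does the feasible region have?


1. -51
2. C1, C3
3. 4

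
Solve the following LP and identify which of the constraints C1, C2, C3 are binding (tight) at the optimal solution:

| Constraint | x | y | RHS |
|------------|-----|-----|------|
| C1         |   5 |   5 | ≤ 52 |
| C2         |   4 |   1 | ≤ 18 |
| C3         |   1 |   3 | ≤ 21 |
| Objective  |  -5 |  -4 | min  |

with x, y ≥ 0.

At x = 3, y = 6, compute slack b - a·x for each constraint:
  C1: 52 − 45 = 7  (slack)
  C2: 18 − 18 = 0  (binding)
  C3: 21 − 21 = 0  (binding)

Optimal: x = 3, y = 6
Binding: C2, C3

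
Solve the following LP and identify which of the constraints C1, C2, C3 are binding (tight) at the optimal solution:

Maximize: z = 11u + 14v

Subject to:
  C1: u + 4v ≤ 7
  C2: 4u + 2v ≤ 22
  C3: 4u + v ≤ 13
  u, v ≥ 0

At u = 3, v = 1, compute slack b - a·x for each constraint:
  C1: 7 − 7 = 0  (binding)
  C2: 22 − 14 = 8  (slack)
  C3: 13 − 13 = 0  (binding)

Optimal: u = 3, v = 1
Binding: C1, C3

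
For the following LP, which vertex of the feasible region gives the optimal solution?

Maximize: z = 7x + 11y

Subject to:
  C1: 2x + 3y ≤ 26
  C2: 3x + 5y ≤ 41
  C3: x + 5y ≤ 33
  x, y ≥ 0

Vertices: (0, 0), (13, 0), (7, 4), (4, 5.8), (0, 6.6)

Evaluate the objective at each vertex of the feasible region:
  z(0, 0) = 0
  z(13, 0) = 91
  z(7, 4) = 93  ←
  z(4, 5.8) = 91.8
  z(0, 6.6) = 72.6
The maximum is at x = 7, y = 4.

(7, 4)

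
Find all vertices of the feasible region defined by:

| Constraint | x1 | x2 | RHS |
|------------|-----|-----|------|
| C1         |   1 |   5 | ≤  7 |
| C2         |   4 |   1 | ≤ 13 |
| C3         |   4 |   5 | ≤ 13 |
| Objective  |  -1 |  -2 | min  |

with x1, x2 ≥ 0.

(0, 0), (3.25, 0), (2, 1), (0, 1.4)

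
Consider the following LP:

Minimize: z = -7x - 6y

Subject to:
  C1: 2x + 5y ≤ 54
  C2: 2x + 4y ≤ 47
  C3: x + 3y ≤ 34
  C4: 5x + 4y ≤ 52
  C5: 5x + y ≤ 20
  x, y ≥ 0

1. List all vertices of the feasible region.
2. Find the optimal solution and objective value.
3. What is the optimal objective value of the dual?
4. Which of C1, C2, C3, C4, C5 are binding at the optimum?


1. (0, 0), (4, 0), (2, 10), (0, 10.8)
2. x = 2, y = 10, z = -74
3. -74
4. C1, C5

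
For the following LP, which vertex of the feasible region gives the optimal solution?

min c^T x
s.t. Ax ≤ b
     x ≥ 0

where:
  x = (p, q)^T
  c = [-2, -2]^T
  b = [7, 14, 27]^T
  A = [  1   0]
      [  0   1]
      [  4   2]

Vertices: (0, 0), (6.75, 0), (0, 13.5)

Evaluate the objective at each vertex of the feasible region:
  z(0, 0) = 0
  z(6.75, 0) = -13.5
  z(0, 13.5) = -27  ←
The minimum is at p = 0, q = 13.5.

(0, 13.5)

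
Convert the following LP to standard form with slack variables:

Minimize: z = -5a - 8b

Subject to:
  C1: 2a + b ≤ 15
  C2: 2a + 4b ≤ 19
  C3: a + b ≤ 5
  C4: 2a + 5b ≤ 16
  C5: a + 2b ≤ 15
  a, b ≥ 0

min z = -5a - 8b

s.t.
  2a + b + s1 = 15
  2a + 4b + s2 = 19
  a + b + s3 = 5
  2a + 5b + s4 = 16
  a + 2b + s5 = 15
  a, b, s1, s2, s3, s4, s5 ≥ 0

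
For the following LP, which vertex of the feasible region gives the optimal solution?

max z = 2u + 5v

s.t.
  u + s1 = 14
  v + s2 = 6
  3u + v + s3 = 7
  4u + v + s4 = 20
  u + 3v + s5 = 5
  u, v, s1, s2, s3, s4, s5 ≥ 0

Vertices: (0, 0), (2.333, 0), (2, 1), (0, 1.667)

Evaluate the objective at each vertex of the feasible region:
  z(0, 0) = 0
  z(2.333, 0) = 4.667
  z(2, 1) = 9  ←
  z(0, 1.667) = 8.333
The maximum is at u = 2, v = 1.

(2, 1)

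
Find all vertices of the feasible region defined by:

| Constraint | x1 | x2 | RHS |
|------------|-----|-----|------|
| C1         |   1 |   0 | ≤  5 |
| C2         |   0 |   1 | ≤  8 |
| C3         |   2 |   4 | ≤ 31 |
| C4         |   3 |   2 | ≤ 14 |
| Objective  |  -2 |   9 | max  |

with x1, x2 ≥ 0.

(0, 0), (4.667, 0), (0, 7)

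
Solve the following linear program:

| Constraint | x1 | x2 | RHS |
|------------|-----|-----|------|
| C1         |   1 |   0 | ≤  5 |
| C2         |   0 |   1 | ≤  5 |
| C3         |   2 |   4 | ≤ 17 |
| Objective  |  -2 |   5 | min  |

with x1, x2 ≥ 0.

Evaluate the objective at each vertex of the feasible region:
  z(0, 0) = 0
  z(5, 0) = -10  ←
  z(5, 1.75) = -1.25
  z(0, 4.25) = 21.25
The minimum is at x1 = 5, x2 = 0.

x1 = 5, x2 = 0, z = -10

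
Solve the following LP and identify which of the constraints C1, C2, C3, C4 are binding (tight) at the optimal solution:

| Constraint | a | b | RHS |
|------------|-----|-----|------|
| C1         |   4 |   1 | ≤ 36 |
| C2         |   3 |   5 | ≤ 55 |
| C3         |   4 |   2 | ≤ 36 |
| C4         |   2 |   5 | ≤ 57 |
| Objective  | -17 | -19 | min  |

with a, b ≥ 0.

At a = 5, b = 8, compute slack b - a·x for each constraint:
  C1: 36 − 28 = 8  (slack)
  C2: 55 − 55 = 0  (binding)
  C3: 36 − 36 = 0  (binding)
  C4: 57 − 50 = 7  (slack)

Optimal: a = 5, b = 8
Binding: C2, C3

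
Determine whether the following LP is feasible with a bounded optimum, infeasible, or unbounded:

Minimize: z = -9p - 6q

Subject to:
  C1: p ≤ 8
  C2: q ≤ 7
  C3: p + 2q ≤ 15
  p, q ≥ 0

Feasible with a bounded optimal solution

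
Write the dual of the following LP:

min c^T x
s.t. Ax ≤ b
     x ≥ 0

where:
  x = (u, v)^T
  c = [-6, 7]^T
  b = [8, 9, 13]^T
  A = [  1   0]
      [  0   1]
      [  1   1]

Primal min cᵀx s.t. Ax ≤ b, x ≥ 0  →  Dual max −bᵀy s.t. Aᵀy ≥ −c, y ≥ 0.

Maximize: z = -8y1 - 9y2 - 13y3

Subject to:
  y1 + y3 ≥ 6
  y2 + y3 ≥ -7
  y1, y2, y3 ≥ 0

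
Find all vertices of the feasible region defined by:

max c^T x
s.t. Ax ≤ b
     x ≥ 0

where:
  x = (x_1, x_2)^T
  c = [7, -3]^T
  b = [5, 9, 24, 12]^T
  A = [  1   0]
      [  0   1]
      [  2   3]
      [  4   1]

(0, 0), (3, 0), (1.2, 7.2), (0, 8)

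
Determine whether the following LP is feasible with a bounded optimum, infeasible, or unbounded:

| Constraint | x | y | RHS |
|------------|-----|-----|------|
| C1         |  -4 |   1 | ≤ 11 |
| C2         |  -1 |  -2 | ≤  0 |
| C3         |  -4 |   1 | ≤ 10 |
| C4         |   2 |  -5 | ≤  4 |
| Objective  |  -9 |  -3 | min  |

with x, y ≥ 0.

Unbounded (objective can decrease without bound)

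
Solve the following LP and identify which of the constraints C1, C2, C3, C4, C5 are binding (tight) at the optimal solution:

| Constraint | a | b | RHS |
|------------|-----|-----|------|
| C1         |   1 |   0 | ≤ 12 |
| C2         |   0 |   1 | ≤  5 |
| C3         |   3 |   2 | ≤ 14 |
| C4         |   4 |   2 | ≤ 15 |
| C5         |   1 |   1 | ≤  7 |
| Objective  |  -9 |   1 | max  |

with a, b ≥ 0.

At a = 0, b = 5, compute slack b - a·x for each constraint:
  C1: 12 − 0 = 12  (slack)
  C2: 5 − 5 = 0  (binding)
  C3: 14 − 10 = 4  (slack)
  C4: 15 − 10 = 5  (slack)
  C5: 7 − 5 = 2  (slack)

Optimal: a = 0, b = 5
Binding: C2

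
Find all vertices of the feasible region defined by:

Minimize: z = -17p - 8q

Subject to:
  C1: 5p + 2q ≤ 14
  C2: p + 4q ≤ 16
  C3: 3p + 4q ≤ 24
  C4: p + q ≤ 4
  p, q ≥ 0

(0, 0), (2.8, 0), (2, 2), (0, 4)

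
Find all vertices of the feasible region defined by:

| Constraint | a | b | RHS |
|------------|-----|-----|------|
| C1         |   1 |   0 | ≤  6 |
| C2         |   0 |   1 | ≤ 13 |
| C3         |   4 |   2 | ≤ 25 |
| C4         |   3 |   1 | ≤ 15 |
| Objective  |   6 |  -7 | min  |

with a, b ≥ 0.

(0, 0), (5, 0), (2.5, 7.5), (0, 12.5)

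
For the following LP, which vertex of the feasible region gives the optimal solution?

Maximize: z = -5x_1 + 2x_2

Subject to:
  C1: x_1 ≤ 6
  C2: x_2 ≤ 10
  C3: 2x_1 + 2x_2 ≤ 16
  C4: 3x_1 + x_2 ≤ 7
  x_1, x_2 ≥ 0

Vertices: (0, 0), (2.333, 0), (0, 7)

Evaluate the objective at each vertex of the feasible region:
  z(0, 0) = 0
  z(2.333, 0) = -11.67
  z(0, 7) = 14  ←
The maximum is at x_1 = 0, x_2 = 7.

(0, 7)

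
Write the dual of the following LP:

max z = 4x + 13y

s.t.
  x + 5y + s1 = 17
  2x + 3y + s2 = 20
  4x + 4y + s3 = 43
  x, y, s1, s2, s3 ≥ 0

Primal max cᵀx s.t. Ax ≤ b, x ≥ 0  →  Dual min bᵀy s.t. Aᵀy ≥ c, y ≥ 0.

Minimize: z = 17y1 + 20y2 + 43y3

Subject to:
  y1 + 2y2 + 4y3 ≥ 4
  5y1 + 3y2 + 4y3 ≥ 13
  y1, y2, y3 ≥ 0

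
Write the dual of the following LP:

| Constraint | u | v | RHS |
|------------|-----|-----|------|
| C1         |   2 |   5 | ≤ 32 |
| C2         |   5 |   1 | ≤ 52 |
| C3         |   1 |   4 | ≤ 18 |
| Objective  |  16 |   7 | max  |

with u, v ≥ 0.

Primal max cᵀx s.t. Ax ≤ b, x ≥ 0  →  Dual min bᵀy s.t. Aᵀy ≥ c, y ≥ 0.

Minimize: z = 32y1 + 52y2 + 18y3

Subject to:
  2y1 + 5y2 + y3 ≥ 16
  5y1 + y2 + 4y3 ≥ 7
  y1, y2, y3 ≥ 0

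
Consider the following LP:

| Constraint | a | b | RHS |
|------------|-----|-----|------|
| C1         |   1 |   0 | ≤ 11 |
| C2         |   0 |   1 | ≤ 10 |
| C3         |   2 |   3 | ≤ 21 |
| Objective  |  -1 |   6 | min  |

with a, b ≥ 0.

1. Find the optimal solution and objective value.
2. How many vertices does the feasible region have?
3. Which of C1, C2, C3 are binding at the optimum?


1. a = 10.5, b = 0, z = -10.5
2. 3
3. C3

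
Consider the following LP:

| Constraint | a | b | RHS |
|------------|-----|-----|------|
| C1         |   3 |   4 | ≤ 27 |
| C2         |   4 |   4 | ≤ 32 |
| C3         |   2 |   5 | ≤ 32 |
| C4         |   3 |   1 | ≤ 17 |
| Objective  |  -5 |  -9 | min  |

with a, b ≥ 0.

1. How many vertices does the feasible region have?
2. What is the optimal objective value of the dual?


1. 5
2. -59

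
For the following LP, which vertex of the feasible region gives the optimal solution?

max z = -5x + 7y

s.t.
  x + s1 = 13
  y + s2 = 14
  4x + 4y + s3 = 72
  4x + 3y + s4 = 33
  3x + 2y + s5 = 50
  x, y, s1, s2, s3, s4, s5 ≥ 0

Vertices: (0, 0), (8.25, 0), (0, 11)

Evaluate the objective at each vertex of the feasible region:
  z(0, 0) = 0
  z(8.25, 0) = -41.25
  z(0, 11) = 77  ←
The maximum is at x = 0, y = 11.

(0, 11)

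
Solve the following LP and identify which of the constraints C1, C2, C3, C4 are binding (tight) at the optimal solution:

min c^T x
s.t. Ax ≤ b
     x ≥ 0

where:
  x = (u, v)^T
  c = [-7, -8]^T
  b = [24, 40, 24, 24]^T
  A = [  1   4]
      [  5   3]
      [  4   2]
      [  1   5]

At u = 4, v = 4, compute slack b - a·x for each constraint:
  C1: 24 − 20 = 4  (slack)
  C2: 40 − 32 = 8  (slack)
  C3: 24 − 24 = 0  (binding)
  C4: 24 − 24 = 0  (binding)

Optimal: u = 4, v = 4
Binding: C3, C4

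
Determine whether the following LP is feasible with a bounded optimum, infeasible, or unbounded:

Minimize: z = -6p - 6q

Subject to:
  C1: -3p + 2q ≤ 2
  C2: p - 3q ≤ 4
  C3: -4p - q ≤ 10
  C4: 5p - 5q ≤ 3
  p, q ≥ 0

Unbounded (objective can decrease without bound)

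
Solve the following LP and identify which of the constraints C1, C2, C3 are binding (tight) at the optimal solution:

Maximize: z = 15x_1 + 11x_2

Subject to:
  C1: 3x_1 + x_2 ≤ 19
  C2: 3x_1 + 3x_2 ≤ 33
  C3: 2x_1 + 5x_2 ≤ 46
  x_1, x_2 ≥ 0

At x_1 = 4, x_2 = 7, compute slack b - a·x for each constraint:
  C1: 19 − 19 = 0  (binding)
  C2: 33 − 33 = 0  (binding)
  C3: 46 − 43 = 3  (slack)

Optimal: x_1 = 4, x_2 = 7
Binding: C1, C2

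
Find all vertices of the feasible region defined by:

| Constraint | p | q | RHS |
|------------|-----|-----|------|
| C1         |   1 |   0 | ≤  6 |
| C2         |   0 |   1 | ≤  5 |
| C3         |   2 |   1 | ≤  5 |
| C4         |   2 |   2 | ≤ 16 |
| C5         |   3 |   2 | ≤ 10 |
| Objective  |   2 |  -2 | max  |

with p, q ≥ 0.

(0, 0), (2.5, 0), (0, 5)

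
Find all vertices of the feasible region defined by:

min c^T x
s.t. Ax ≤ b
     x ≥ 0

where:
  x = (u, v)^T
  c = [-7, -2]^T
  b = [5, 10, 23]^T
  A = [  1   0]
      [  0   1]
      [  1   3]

(0, 0), (5, 0), (5, 6), (0, 7.667)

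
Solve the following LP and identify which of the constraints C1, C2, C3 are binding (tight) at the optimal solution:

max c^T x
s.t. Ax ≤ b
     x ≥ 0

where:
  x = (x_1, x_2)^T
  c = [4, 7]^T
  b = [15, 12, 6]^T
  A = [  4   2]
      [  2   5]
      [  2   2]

At x_1 = 1, x_2 = 2, compute slack b - a·x for each constraint:
  C1: 15 − 8 = 7  (slack)
  C2: 12 − 12 = 0  (binding)
  C3: 6 − 6 = 0  (binding)

Optimal: x_1 = 1, x_2 = 2
Binding: C2, C3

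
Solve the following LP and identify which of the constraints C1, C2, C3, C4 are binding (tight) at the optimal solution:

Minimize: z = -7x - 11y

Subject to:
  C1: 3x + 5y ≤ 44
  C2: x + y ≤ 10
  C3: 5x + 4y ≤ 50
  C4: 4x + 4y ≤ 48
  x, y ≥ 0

At x = 3, y = 7, compute slack b - a·x for each constraint:
  C1: 44 − 44 = 0  (binding)
  C2: 10 − 10 = 0  (binding)
  C3: 50 − 43 = 7  (slack)
  C4: 48 − 40 = 8  (slack)

Optimal: x = 3, y = 7
Binding: C1, C2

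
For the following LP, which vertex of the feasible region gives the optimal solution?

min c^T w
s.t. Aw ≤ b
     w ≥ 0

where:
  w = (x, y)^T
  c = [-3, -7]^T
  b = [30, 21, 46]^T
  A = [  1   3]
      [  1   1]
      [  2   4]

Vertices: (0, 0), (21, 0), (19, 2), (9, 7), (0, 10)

Evaluate the objective at each vertex of the feasible region:
  z(0, 0) = 0
  z(21, 0) = -63
  z(19, 2) = -71
  z(9, 7) = -76  ←
  z(0, 10) = -70
The minimum is at x = 9, y = 7.

(9, 7)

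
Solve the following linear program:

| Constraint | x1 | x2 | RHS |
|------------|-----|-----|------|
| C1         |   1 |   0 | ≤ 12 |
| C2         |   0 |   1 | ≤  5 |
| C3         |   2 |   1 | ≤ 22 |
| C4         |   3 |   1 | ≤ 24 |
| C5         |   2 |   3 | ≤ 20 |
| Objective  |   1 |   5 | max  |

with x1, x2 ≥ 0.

Evaluate the objective at each vertex of the feasible region:
  z(0, 0) = 0
  z(8, 0) = 8
  z(7.429, 1.714) = 16
  z(2.5, 5) = 27.5  ←
  z(0, 5) = 25
The maximum is at x1 = 2.5, x2 = 5.

x1 = 2.5, x2 = 5, z = 27.5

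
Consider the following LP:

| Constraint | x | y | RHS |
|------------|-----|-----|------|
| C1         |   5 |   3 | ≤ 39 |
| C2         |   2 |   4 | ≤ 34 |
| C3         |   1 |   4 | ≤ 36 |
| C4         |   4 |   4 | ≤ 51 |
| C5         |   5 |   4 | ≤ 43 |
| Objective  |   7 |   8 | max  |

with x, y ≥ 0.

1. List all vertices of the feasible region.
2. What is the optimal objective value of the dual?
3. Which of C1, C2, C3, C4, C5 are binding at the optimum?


1. (0, 0), (7.8, 0), (5.4, 4), (3, 7), (0, 8.5)
2. 77
3. C2, C5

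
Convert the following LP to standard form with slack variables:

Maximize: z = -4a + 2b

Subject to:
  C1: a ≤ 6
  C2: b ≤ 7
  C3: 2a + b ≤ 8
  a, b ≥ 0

max z = -4a + 2b

s.t.
  a + s1 = 6
  b + s2 = 7
  2a + b + s3 = 8
  a, b, s1, s2, s3 ≥ 0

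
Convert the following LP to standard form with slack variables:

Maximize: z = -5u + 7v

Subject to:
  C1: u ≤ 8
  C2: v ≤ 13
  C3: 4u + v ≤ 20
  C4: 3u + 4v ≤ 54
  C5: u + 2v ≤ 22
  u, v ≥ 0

max z = -5u + 7v

s.t.
  u + s1 = 8
  v + s2 = 13
  4u + v + s3 = 20
  3u + 4v + s4 = 54
  u + 2v + s5 = 22
  u, v, s1, s2, s3, s4, s5 ≥ 0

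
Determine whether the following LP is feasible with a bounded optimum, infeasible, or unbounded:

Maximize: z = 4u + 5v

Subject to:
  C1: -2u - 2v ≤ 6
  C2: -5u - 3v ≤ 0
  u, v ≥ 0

Unbounded (objective can increase without bound)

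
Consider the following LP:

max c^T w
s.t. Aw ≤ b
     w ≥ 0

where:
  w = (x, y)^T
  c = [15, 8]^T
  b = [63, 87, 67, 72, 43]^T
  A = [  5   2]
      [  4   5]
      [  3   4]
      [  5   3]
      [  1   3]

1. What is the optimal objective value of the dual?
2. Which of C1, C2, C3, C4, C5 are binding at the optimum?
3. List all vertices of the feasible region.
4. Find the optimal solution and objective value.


1. 207
2. C1, C4
3. (0, 0), (12.6, 0), (9, 9), (7.909, 10.82), (5.8, 12.4), (0, 14.33)
4. x = 9, y = 9, z = 207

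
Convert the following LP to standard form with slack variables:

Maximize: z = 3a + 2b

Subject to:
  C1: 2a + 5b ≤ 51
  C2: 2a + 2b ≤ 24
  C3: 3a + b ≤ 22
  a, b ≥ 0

max z = 3a + 2b

s.t.
  2a + 5b + s1 = 51
  2a + 2b + s2 = 24
  3a + b + s3 = 22
  a, b, s1, s2, s3 ≥ 0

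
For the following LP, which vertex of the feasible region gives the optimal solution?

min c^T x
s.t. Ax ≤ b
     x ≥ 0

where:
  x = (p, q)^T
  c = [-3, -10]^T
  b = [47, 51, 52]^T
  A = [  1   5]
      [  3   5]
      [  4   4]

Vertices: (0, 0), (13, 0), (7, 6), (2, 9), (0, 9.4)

Evaluate the objective at each vertex of the feasible region:
  z(0, 0) = 0
  z(13, 0) = -39
  z(7, 6) = -81
  z(2, 9) = -96  ←
  z(0, 9.4) = -94
The minimum is at p = 2, q = 9.

(2, 9)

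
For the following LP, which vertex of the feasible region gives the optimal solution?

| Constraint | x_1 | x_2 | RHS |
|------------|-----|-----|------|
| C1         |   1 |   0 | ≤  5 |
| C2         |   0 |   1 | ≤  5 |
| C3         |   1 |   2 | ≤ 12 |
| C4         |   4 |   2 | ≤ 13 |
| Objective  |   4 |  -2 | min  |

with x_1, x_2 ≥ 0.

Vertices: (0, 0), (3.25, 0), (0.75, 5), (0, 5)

Evaluate the objective at each vertex of the feasible region:
  z(0, 0) = 0
  z(3.25, 0) = 13
  z(0.75, 5) = -7
  z(0, 5) = -10  ←
The minimum is at x_1 = 0, x_2 = 5.

(0, 5)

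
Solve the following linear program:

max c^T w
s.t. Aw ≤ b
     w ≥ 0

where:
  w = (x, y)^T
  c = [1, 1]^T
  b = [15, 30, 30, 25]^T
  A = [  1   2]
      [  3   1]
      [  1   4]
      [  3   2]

Evaluate the objective at each vertex of the feasible region:
  z(0, 0) = 0
  z(8.333, 0) = 8.333
  z(5, 5) = 10  ←
  z(0, 7.5) = 7.5
The maximum is at x = 5, y = 5.

x = 5, y = 5, z = 10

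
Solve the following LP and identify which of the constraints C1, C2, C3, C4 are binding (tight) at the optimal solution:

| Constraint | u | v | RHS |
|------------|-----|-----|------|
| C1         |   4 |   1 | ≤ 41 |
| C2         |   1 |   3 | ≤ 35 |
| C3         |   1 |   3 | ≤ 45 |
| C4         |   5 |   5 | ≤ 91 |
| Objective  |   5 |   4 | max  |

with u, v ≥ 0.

At u = 8, v = 9, compute slack b - a·x for each constraint:
  C1: 41 − 41 = 0  (binding)
  C2: 35 − 35 = 0  (binding)
  C3: 45 − 35 = 10  (slack)
  C4: 91 − 85 = 6  (slack)

Optimal: u = 8, v = 9
Binding: C1, C2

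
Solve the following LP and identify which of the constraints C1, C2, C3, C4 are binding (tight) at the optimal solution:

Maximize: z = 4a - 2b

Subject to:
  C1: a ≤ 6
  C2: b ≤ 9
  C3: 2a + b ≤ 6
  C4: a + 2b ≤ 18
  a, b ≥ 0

At a = 3, b = 0, compute slack b - a·x for each constraint:
  C1: 6 − 3 = 3  (slack)
  C2: 9 − 0 = 9  (slack)
  C3: 6 − 6 = 0  (binding)
  C4: 18 − 3 = 15  (slack)

Optimal: a = 3, b = 0
Binding: C3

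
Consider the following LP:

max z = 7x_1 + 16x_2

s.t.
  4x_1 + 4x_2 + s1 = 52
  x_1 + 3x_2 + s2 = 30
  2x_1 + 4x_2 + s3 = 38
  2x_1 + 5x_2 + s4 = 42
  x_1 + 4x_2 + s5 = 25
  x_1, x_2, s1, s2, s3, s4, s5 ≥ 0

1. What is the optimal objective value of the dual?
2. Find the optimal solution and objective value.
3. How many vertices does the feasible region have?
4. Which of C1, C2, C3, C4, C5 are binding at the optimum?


1. 127
2. x_1 = 9, x_2 = 4, z = 127
3. 4
4. C1, C5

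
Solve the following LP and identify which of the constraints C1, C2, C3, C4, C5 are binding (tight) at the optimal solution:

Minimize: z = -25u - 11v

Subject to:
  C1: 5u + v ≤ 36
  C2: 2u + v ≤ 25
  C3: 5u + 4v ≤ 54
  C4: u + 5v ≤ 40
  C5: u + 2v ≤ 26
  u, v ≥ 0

At u = 6, v = 6, compute slack b - a·x for each constraint:
  C1: 36 − 36 = 0  (binding)
  C2: 25 − 18 = 7  (slack)
  C3: 54 − 54 = 0  (binding)
  C4: 40 − 36 = 4  (slack)
  C5: 26 − 18 = 8  (slack)

Optimal: u = 6, v = 6
Binding: C1, C3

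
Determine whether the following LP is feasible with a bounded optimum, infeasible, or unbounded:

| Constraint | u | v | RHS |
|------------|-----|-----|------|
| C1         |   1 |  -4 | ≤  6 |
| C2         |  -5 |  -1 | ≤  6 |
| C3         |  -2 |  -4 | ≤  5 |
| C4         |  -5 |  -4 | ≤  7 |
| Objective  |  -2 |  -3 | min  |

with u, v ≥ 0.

Unbounded (objective can decrease without bound)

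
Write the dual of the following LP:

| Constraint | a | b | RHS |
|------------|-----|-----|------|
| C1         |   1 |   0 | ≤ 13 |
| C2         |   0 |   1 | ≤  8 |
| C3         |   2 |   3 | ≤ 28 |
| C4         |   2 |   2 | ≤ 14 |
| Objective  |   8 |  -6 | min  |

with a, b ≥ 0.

Primal min cᵀx s.t. Ax ≤ b, x ≥ 0  →  Dual max −bᵀy s.t. Aᵀy ≥ −c, y ≥ 0.

Maximize: z = -13y1 - 8y2 - 28y3 - 14y4

Subject to:
  y1 + 2y3 + 2y4 ≥ -8
  y2 + 3y3 + 2y4 ≥ 6
  y1, y2, y3, y4 ≥ 0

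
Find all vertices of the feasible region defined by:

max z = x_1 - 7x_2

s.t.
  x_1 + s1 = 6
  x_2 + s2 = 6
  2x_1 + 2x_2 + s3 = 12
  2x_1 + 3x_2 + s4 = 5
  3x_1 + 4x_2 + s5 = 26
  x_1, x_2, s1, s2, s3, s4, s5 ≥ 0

(0, 0), (2.5, 0), (0, 1.667)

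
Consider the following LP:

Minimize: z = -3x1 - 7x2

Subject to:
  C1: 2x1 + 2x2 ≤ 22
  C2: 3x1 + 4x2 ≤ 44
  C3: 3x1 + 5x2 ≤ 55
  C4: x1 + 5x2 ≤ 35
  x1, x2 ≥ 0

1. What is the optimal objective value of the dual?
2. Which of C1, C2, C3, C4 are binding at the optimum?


1. -57
2. C1, C4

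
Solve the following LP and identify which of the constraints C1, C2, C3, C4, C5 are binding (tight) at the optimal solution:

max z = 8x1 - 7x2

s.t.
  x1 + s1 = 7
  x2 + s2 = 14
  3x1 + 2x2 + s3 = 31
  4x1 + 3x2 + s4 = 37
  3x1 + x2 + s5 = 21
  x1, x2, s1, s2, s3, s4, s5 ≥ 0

At x1 = 7, x2 = 0, compute slack b - a·x for each constraint:
  C1: 7 − 7 = 0  (binding)
  C2: 14 − 0 = 14  (slack)
  C3: 31 − 21 = 10  (slack)
  C4: 37 − 28 = 9  (slack)
  C5: 21 − 21 = 0  (binding)

Optimal: x1 = 7, x2 = 0
Binding: C1, C5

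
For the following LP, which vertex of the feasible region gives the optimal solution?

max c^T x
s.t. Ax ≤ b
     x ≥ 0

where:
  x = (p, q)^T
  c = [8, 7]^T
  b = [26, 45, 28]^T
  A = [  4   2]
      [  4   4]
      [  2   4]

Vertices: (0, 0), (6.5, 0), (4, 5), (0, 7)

Evaluate the objective at each vertex of the feasible region:
  z(0, 0) = 0
  z(6.5, 0) = 52
  z(4, 5) = 67  ←
  z(0, 7) = 49
The maximum is at p = 4, q = 5.

(4, 5)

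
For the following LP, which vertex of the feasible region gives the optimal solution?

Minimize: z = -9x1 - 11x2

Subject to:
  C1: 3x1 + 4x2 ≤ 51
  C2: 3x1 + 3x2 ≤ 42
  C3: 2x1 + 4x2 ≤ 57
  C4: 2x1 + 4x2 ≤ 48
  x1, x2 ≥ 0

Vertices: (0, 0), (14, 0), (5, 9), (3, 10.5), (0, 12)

Evaluate the objective at each vertex of the feasible region:
  z(0, 0) = 0
  z(14, 0) = -126
  z(5, 9) = -144  ←
  z(3, 10.5) = -142.5
  z(0, 12) = -132
The minimum is at x1 = 5, x2 = 9.

(5, 9)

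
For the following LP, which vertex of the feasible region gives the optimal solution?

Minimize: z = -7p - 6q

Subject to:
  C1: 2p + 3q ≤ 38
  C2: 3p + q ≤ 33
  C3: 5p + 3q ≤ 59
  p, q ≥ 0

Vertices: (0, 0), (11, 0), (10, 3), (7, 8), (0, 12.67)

Evaluate the objective at each vertex of the feasible region:
  z(0, 0) = 0
  z(11, 0) = -77
  z(10, 3) = -88
  z(7, 8) = -97  ←
  z(0, 12.67) = -76
The minimum is at p = 7, q = 8.

(7, 8)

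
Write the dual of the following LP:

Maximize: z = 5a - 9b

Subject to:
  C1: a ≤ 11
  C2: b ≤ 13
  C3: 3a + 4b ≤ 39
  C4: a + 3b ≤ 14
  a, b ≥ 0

Primal max cᵀx s.t. Ax ≤ b, x ≥ 0  →  Dual min bᵀy s.t. Aᵀy ≥ c, y ≥ 0.

Minimize: z = 11y1 + 13y2 + 39y3 + 14y4

Subject to:
  y1 + 3y3 + y4 ≥ 5
  y2 + 4y3 + 3y4 ≥ -9
  y1, y2, y3, y4 ≥ 0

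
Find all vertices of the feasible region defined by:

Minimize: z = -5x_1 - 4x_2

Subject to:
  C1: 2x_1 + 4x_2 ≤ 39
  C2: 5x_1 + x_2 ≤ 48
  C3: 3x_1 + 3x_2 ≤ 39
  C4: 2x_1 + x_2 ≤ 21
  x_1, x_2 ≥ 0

(0, 0), (9.6, 0), (9, 3), (8, 5), (6.5, 6.5), (0, 9.75)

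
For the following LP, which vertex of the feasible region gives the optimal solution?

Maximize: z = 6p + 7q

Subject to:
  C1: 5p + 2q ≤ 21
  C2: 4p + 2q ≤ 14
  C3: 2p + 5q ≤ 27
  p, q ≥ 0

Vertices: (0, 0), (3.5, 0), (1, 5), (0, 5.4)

Evaluate the objective at each vertex of the feasible region:
  z(0, 0) = 0
  z(3.5, 0) = 21
  z(1, 5) = 41  ←
  z(0, 5.4) = 37.8
The maximum is at p = 1, q = 5.

(1, 5)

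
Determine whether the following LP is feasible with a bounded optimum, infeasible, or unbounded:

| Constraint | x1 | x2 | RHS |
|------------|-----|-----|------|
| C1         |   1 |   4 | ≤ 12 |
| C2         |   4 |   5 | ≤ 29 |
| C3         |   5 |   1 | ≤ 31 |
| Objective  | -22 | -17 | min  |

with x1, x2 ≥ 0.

Feasible with a bounded optimal solution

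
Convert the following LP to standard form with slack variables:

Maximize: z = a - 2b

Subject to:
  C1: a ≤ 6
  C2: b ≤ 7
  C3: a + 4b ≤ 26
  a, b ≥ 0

max z = a - 2b

s.t.
  a + s1 = 6
  b + s2 = 7
  a + 4b + s3 = 26
  a, b, s1, s2, s3 ≥ 0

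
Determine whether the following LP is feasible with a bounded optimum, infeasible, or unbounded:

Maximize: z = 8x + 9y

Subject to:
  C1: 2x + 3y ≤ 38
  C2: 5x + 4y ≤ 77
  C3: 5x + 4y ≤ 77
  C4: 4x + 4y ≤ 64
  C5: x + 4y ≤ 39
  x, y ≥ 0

Feasible with a bounded optimal solution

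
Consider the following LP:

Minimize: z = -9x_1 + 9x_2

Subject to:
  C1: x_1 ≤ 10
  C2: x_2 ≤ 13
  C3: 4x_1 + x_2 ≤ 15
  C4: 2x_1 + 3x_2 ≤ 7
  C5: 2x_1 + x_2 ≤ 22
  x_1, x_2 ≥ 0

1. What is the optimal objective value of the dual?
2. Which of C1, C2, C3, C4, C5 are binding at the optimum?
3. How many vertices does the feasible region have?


1. -31.5
2. C4
3. 3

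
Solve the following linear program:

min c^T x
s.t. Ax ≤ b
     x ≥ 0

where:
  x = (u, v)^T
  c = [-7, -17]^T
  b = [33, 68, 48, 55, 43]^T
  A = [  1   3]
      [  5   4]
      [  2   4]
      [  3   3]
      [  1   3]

Evaluate the objective at each vertex of the feasible region:
  z(0, 0) = 0
  z(13.6, 0) = -95.2
  z(6.667, 8.667) = -194
  z(6, 9) = -195  ←
  z(0, 11) = -187
The minimum is at u = 6, v = 9.

u = 6, v = 9, z = -195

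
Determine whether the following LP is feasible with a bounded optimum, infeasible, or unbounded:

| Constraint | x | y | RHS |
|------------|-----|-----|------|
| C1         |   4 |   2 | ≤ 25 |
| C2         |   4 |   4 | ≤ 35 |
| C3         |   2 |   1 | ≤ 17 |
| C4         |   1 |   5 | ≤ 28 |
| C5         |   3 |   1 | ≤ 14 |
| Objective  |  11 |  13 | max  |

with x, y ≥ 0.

Feasible with a bounded optimal solution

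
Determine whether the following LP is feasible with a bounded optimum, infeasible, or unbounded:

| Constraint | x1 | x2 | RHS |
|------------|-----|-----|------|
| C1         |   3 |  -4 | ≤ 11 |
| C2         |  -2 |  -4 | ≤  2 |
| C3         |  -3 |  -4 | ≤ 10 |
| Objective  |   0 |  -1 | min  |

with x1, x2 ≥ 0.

Unbounded (objective can decrease without bound)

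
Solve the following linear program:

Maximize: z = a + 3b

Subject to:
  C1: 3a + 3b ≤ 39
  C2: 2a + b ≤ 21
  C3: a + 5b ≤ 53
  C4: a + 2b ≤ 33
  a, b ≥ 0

Evaluate the objective at each vertex of the feasible region:
  z(0, 0) = 0
  z(10.5, 0) = 10.5
  z(8, 5) = 23
  z(3, 10) = 33  ←
  z(0, 10.6) = 31.8
The maximum is at a = 3, b = 10.

a = 3, b = 10, z = 33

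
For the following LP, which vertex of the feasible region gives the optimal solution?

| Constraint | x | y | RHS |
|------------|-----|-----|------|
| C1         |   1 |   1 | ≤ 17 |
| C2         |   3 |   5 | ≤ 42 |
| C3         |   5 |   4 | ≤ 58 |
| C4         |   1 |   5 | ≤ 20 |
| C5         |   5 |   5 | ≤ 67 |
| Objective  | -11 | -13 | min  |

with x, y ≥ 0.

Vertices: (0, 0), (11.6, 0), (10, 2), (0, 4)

Evaluate the objective at each vertex of the feasible region:
  z(0, 0) = 0
  z(11.6, 0) = -127.6
  z(10, 2) = -136  ←
  z(0, 4) = -52
The minimum is at x = 10, y = 2.

(10, 2)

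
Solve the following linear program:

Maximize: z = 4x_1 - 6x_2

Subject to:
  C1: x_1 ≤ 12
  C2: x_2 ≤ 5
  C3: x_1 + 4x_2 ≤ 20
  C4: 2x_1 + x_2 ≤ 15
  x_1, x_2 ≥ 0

Evaluate the objective at each vertex of the feasible region:
  z(0, 0) = 0
  z(7.5, 0) = 30  ←
  z(5.714, 3.571) = 1.429
  z(0, 5) = -30
The maximum is at x_1 = 7.5, x_2 = 0.

x_1 = 7.5, x_2 = 0, z = 30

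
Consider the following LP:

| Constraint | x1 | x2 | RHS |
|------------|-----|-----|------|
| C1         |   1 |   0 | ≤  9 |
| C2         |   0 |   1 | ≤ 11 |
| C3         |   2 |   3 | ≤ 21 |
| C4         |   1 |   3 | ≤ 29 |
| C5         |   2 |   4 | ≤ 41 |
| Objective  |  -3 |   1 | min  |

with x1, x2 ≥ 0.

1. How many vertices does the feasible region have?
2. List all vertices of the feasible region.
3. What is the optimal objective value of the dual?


1. 4
2. (0, 0), (9, 0), (9, 1), (0, 7)
3. -27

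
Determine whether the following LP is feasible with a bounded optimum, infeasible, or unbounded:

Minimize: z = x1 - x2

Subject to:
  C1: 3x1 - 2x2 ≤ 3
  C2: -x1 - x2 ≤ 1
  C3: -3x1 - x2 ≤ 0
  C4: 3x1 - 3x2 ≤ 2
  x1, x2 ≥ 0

Unbounded (objective can decrease without bound)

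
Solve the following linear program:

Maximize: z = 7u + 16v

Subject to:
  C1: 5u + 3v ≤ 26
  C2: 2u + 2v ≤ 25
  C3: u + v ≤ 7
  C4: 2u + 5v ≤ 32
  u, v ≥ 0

Evaluate the objective at each vertex of the feasible region:
  z(0, 0) = 0
  z(5.2, 0) = 36.4
  z(2.5, 4.5) = 89.5
  z(1, 6) = 103  ←
  z(0, 6.4) = 102.4
The maximum is at u = 1, v = 6.

u = 1, v = 6, z = 103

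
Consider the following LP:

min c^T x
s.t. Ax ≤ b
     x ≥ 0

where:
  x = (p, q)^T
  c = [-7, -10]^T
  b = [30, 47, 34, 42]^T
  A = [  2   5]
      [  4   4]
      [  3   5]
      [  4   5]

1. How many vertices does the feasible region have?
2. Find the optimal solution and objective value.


1. 5
2. p = 8, q = 2, z = -76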